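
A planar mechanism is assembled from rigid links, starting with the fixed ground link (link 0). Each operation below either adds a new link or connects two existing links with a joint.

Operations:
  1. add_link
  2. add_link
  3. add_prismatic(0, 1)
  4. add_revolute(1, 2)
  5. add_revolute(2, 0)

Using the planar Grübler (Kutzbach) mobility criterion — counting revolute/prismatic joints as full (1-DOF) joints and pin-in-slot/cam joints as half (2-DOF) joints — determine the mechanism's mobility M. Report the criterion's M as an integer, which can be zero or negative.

[1;0;0] (link 0 is ground)
L+ [2;0;0]
L+ [3;0;0]
P(0,1)∈J1 [3;1;0]
R(1,2)∈J1 [3;2;0]
R(2,0)∈J1 [3;3;0]
mobility = 6 − 6 − 0 = 0

M = 0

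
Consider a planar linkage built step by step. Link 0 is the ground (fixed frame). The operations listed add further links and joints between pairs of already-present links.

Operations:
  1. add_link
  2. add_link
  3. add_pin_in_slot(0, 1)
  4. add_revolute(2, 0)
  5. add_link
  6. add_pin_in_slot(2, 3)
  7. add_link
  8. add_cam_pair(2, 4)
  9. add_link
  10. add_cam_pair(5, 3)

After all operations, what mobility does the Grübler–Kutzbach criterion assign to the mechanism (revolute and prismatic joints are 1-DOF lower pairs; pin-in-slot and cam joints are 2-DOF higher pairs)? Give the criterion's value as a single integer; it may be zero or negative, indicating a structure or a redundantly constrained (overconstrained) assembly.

M = 9

link 0 = ground. State L|J1|J2 = 1|0|0
+link1  2|0|0
+link2  3|0|0
PS(0,1) f=2→J2  3|0|1
R(2,0) f=1→J1  3|1|1
+link3  4|1|1
PS(2,3) f=2→J2  4|1|2
+link4  5|1|2
C(2,4) f=2→J2  5|1|3
+link5  6|1|3
C(5,3) f=2→J2  6|1|4
M = 3(6−1)−2·1−4 = 15−2−4 = 9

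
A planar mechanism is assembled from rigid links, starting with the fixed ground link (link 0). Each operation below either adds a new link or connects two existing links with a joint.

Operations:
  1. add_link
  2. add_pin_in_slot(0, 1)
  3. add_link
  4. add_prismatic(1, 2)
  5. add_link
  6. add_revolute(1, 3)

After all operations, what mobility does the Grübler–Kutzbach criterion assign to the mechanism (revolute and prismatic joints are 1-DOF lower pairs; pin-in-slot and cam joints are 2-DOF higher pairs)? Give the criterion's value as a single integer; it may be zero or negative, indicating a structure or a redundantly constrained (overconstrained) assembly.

[1;0;0] (link 0 is ground)
L+ [2;0;0]
PS(0,1)∈J2 [2;0;1]
L+ [3;0;1]
P(1,2)∈J1 [3;1;1]
L+ [4;1;1]
R(1,3)∈J1 [4;2;1]
mobility = 9 − 4 − 1 = 4

M = 4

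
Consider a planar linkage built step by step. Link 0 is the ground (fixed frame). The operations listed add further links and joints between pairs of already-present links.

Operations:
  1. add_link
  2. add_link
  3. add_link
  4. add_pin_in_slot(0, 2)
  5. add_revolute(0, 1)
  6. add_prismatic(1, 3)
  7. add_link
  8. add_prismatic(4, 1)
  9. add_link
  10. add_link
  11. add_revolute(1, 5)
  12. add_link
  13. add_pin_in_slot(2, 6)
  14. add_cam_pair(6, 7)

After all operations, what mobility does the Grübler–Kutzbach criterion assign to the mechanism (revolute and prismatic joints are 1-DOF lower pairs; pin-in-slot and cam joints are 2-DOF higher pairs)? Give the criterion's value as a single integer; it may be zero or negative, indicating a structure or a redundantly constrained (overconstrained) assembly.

[1;0;0] (link 0 is ground)
L+ [2;0;0]
L+ [3;0;0]
L+ [4;0;0]
PS(0,2)∈J2 [4;0;1]
R(0,1)∈J1 [4;1;1]
P(1,3)∈J1 [4;2;1]
L+ [5;2;1]
P(4,1)∈J1 [5;3;1]
L+ [6;3;1]
L+ [7;3;1]
R(1,5)∈J1 [7;4;1]
L+ [8;4;1]
PS(2,6)∈J2 [8;4;2]
C(6,7)∈J2 [8;4;3]
mobility = 21 − 8 − 3 = 10

M = 10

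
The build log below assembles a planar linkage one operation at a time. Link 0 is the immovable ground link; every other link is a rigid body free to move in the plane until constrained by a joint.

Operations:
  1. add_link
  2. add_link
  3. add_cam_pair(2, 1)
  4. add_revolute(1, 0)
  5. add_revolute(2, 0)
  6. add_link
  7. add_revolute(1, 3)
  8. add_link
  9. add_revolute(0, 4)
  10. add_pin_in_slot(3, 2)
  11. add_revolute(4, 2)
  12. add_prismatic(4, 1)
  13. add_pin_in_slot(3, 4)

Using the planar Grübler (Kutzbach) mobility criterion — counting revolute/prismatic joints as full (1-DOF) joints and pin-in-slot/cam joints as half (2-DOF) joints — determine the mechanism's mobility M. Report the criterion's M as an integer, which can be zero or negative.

link 0 = ground. State L|J1|J2 = 1|0|0
+link1  2|0|0
+link2  3|0|0
C(2,1) f=2→J2  3|0|1
R(1,0) f=1→J1  3|1|1
R(2,0) f=1→J1  3|2|1
+link3  4|2|1
R(1,3) f=1→J1  4|3|1
+link4  5|3|1
R(0,4) f=1→J1  5|4|1
PS(3,2) f=2→J2  5|4|2
R(4,2) f=1→J1  5|5|2
P(4,1) f=1→J1  5|6|2
PS(3,4) f=2→J2  5|6|3
M = 3(5−1)−2·6−3 = 12−12−3 = -3

M = -3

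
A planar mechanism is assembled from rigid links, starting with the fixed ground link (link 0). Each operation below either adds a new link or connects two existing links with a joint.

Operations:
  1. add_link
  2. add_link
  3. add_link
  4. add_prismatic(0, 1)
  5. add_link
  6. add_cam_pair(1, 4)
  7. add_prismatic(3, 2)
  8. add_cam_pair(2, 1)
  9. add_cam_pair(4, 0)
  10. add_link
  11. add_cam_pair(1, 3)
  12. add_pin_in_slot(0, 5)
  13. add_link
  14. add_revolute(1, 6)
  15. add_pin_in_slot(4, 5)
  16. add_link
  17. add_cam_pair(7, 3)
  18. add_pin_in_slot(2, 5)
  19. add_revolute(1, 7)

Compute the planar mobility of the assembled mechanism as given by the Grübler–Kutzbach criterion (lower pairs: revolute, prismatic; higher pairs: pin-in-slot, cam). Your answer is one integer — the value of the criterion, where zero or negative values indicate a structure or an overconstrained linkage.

L=1 J1=0 J2=0
add link → L=2 J1=0 J2=0
add link → L=3 J1=0 J2=0
add link → L=4 J1=0 J2=0
P@0,1 dof=1 J1 → L=4 J1=1 J2=0
add link → L=5 J1=1 J2=0
C@1,4 dof=2 J2 → L=5 J1=1 J2=1
P@3,2 dof=1 J1 → L=5 J1=2 J2=1
C@2,1 dof=2 J2 → L=5 J1=2 J2=2
C@4,0 dof=2 J2 → L=5 J1=2 J2=3
add link → L=6 J1=2 J2=3
C@1,3 dof=2 J2 → L=6 J1=2 J2=4
PS@0,5 dof=2 J2 → L=6 J1=2 J2=5
add link → L=7 J1=2 J2=5
R@1,6 dof=1 J1 → L=7 J1=3 J2=5
PS@4,5 dof=2 J2 → L=7 J1=3 J2=6
add link → L=8 J1=3 J2=6
C@7,3 dof=2 J2 → L=8 J1=3 J2=7
PS@2,5 dof=2 J2 → L=8 J1=3 J2=8
R@1,7 dof=1 J1 → L=8 J1=4 J2=8
M=3(L−1)−2J1−J2=3·7−2·4−8=5

M = 5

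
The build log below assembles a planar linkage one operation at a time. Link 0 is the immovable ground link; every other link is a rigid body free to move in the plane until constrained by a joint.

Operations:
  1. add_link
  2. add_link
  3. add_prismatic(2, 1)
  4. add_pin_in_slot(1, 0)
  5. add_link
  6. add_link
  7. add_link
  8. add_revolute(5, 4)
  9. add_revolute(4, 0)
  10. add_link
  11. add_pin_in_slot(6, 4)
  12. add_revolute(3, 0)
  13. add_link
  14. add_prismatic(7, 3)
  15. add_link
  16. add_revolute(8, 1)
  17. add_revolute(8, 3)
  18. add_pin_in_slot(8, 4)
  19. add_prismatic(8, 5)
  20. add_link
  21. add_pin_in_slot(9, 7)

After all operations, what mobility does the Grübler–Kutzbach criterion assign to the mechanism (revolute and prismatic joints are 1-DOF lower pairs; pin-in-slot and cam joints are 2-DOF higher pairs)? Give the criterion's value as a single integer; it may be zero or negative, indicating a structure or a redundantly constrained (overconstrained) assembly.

M = 7

ground; <1,0,0>
#1 <2,0,0>
#2 <3,0,0>
P:2↔1 J1 <3,1,0>
PS:1↔0 J2 <3,1,1>
#3 <4,1,1>
#4 <5,1,1>
#5 <6,1,1>
R:5↔4 J1 <6,2,1>
R:4↔0 J1 <6,3,1>
#6 <7,3,1>
PS:6↔4 J2 <7,3,2>
R:3↔0 J1 <7,4,2>
#7 <8,4,2>
P:7↔3 J1 <8,5,2>
#8 <9,5,2>
R:8↔1 J1 <9,6,2>
R:8↔3 J1 <9,7,2>
PS:8↔4 J2 <9,7,3>
P:8↔5 J1 <9,8,3>
#9 <10,8,3>
PS:9↔7 J2 <10,8,4>
3×9 − 2×8 − 1×4 = 7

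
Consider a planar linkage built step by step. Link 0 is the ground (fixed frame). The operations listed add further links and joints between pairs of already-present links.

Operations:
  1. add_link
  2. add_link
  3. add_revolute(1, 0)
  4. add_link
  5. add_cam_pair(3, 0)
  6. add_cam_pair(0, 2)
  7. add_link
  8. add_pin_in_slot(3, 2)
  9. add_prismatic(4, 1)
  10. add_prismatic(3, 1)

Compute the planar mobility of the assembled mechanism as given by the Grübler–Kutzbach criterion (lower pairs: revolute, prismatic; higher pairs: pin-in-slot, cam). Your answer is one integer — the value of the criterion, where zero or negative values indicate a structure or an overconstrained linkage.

(L,J1,J2)=(1,0,0); link0 fixed
link1: (2,0,0)
link2: (3,0,0)
R 1-0 [J1]: (3,1,0)
link3: (4,1,0)
C 3-0 [J2]: (4,1,1)
C 0-2 [J2]: (4,1,2)
link4: (5,1,2)
PS 3-2 [J2]: (5,1,3)
P 4-1 [J1]: (5,2,3)
P 3-1 [J1]: (5,3,3)
Grübler: 3·4 − 2·3 − 3 = 3

M = 3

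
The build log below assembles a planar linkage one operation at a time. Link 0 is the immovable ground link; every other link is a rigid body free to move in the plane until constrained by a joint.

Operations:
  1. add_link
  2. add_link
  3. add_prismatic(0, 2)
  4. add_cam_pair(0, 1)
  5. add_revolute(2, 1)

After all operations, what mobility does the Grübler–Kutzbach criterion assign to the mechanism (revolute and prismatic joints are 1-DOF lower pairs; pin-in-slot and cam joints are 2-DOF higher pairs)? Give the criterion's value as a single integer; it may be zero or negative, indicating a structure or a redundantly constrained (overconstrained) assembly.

ground; <1,0,0>
#1 <2,0,0>
#2 <3,0,0>
P:0↔2 J1 <3,1,0>
C:0↔1 J2 <3,1,1>
R:2↔1 J1 <3,2,1>
3×2 − 2×2 − 1×1 = 1

M = 1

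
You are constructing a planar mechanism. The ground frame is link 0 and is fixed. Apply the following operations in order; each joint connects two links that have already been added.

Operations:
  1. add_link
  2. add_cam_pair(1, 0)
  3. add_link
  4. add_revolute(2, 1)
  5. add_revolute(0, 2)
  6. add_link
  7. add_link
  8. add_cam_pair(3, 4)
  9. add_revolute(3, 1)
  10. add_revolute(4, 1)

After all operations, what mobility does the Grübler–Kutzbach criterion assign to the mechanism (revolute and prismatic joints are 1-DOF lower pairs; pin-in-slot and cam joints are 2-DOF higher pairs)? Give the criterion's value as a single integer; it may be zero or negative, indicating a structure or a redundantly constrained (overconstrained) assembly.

link 0 = ground. State L|J1|J2 = 1|0|0
+link1  2|0|0
C(1,0) f=2→J2  2|0|1
+link2  3|0|1
R(2,1) f=1→J1  3|1|1
R(0,2) f=1→J1  3|2|1
+link3  4|2|1
+link4  5|2|1
C(3,4) f=2→J2  5|2|2
R(3,1) f=1→J1  5|3|2
R(4,1) f=1→J1  5|4|2
M = 3(5−1)−2·4−2 = 12−8−2 = 2

M = 2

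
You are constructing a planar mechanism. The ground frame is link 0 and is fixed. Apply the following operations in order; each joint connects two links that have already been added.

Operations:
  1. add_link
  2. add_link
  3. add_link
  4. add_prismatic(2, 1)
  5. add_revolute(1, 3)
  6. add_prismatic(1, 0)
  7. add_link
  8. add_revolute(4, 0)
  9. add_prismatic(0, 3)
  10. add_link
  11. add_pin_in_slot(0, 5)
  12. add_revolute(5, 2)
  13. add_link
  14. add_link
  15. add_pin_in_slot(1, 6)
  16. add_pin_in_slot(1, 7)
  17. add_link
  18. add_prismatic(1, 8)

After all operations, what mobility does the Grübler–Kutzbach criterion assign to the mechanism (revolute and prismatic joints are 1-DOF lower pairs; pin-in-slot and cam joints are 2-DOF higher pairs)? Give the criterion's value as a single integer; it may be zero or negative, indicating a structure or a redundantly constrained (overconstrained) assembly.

M = 7

[1;0;0] (link 0 is ground)
L+ [2;0;0]
L+ [3;0;0]
L+ [4;0;0]
P(2,1)∈J1 [4;1;0]
R(1,3)∈J1 [4;2;0]
P(1,0)∈J1 [4;3;0]
L+ [5;3;0]
R(4,0)∈J1 [5;4;0]
P(0,3)∈J1 [5;5;0]
L+ [6;5;0]
PS(0,5)∈J2 [6;5;1]
R(5,2)∈J1 [6;6;1]
L+ [7;6;1]
L+ [8;6;1]
PS(1,6)∈J2 [8;6;2]
PS(1,7)∈J2 [8;6;3]
L+ [9;6;3]
P(1,8)∈J1 [9;7;3]
mobility = 24 − 14 − 3 = 7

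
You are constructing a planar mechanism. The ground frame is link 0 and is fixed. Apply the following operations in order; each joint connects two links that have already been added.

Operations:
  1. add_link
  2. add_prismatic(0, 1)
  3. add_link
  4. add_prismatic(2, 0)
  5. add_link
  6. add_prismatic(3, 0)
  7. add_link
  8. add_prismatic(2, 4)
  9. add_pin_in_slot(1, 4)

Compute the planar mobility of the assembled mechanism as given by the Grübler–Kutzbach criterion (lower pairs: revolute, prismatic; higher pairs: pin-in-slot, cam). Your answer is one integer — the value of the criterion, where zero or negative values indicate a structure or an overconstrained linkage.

(L,J1,J2)=(1,0,0); link0 fixed
link1: (2,0,0)
P 0-1 [J1]: (2,1,0)
link2: (3,1,0)
P 2-0 [J1]: (3,2,0)
link3: (4,2,0)
P 3-0 [J1]: (4,3,0)
link4: (5,3,0)
P 2-4 [J1]: (5,4,0)
PS 1-4 [J2]: (5,4,1)
Grübler: 3·4 − 2·4 − 1 = 3

M = 3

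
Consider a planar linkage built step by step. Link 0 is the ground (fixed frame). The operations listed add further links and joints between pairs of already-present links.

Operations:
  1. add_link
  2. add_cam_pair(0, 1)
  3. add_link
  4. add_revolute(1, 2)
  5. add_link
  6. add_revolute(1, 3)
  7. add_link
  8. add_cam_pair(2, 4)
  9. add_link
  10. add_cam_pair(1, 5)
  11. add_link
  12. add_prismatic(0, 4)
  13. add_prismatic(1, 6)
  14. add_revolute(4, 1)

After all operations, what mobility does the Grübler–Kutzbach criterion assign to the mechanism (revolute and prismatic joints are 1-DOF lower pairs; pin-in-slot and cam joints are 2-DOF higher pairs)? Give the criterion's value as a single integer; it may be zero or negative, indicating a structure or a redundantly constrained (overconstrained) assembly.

M = 5

L=1 J1=0 J2=0
add link → L=2 J1=0 J2=0
C@0,1 dof=2 J2 → L=2 J1=0 J2=1
add link → L=3 J1=0 J2=1
R@1,2 dof=1 J1 → L=3 J1=1 J2=1
add link → L=4 J1=1 J2=1
R@1,3 dof=1 J1 → L=4 J1=2 J2=1
add link → L=5 J1=2 J2=1
C@2,4 dof=2 J2 → L=5 J1=2 J2=2
add link → L=6 J1=2 J2=2
C@1,5 dof=2 J2 → L=6 J1=2 J2=3
add link → L=7 J1=2 J2=3
P@0,4 dof=1 J1 → L=7 J1=3 J2=3
P@1,6 dof=1 J1 → L=7 J1=4 J2=3
R@4,1 dof=1 J1 → L=7 J1=5 J2=3
M=3(L−1)−2J1−J2=3·6−2·5−3=5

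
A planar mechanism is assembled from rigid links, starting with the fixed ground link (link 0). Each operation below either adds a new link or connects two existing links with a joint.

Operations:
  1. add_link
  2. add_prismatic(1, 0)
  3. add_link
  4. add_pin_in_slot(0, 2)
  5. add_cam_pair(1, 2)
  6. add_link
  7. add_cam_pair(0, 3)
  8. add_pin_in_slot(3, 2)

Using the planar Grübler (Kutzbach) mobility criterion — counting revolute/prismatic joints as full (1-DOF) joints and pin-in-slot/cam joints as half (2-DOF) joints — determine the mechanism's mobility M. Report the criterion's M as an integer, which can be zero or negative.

[1;0;0] (link 0 is ground)
L+ [2;0;0]
P(1,0)∈J1 [2;1;0]
L+ [3;1;0]
PS(0,2)∈J2 [3;1;1]
C(1,2)∈J2 [3;1;2]
L+ [4;1;2]
C(0,3)∈J2 [4;1;3]
PS(3,2)∈J2 [4;1;4]
mobility = 9 − 2 − 4 = 3

M = 3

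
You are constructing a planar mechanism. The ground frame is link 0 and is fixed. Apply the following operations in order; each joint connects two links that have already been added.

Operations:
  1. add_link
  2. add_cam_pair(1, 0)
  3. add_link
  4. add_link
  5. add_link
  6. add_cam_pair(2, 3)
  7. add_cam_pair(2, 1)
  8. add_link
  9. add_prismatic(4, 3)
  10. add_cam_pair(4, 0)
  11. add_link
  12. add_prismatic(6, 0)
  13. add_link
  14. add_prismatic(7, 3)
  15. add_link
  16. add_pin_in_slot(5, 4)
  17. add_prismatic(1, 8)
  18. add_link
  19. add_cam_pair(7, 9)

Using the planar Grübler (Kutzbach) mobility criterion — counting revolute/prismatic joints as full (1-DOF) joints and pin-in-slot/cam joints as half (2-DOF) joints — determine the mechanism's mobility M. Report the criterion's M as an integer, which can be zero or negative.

M = 13

L=1 J1=0 J2=0
add link → L=2 J1=0 J2=0
C@1,0 dof=2 J2 → L=2 J1=0 J2=1
add link → L=3 J1=0 J2=1
add link → L=4 J1=0 J2=1
add link → L=5 J1=0 J2=1
C@2,3 dof=2 J2 → L=5 J1=0 J2=2
C@2,1 dof=2 J2 → L=5 J1=0 J2=3
add link → L=6 J1=0 J2=3
P@4,3 dof=1 J1 → L=6 J1=1 J2=3
C@4,0 dof=2 J2 → L=6 J1=1 J2=4
add link → L=7 J1=1 J2=4
P@6,0 dof=1 J1 → L=7 J1=2 J2=4
add link → L=8 J1=2 J2=4
P@7,3 dof=1 J1 → L=8 J1=3 J2=4
add link → L=9 J1=3 J2=4
PS@5,4 dof=2 J2 → L=9 J1=3 J2=5
P@1,8 dof=1 J1 → L=9 J1=4 J2=5
add link → L=10 J1=4 J2=5
C@7,9 dof=2 J2 → L=10 J1=4 J2=6
M=3(L−1)−2J1−J2=3·9−2·4−6=13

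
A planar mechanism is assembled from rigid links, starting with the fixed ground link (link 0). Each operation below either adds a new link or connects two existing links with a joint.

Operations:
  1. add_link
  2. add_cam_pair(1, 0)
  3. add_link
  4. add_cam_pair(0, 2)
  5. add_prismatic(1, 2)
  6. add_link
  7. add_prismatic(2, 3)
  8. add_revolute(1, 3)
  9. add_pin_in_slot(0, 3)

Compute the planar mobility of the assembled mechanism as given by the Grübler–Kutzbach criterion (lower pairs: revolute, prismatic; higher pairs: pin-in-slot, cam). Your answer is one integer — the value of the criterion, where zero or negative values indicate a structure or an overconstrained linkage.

(L,J1,J2)=(1,0,0); link0 fixed
link1: (2,0,0)
C 1-0 [J2]: (2,0,1)
link2: (3,0,1)
C 0-2 [J2]: (3,0,2)
P 1-2 [J1]: (3,1,2)
link3: (4,1,2)
P 2-3 [J1]: (4,2,2)
R 1-3 [J1]: (4,3,2)
PS 0-3 [J2]: (4,3,3)
Grübler: 3·3 − 2·3 − 3 = 0

M = 0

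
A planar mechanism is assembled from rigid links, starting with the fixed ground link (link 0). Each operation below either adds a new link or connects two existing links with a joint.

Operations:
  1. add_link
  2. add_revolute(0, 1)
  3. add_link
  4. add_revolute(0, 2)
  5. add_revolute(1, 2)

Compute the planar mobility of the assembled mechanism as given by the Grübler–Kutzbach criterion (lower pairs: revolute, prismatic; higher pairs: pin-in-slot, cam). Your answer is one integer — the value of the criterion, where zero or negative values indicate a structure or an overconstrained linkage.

ground; <1,0,0>
#1 <2,0,0>
R:0↔1 J1 <2,1,0>
#2 <3,1,0>
R:0↔2 J1 <3,2,0>
R:1↔2 J1 <3,3,0>
3×2 − 2×3 − 1×0 = 0

M = 0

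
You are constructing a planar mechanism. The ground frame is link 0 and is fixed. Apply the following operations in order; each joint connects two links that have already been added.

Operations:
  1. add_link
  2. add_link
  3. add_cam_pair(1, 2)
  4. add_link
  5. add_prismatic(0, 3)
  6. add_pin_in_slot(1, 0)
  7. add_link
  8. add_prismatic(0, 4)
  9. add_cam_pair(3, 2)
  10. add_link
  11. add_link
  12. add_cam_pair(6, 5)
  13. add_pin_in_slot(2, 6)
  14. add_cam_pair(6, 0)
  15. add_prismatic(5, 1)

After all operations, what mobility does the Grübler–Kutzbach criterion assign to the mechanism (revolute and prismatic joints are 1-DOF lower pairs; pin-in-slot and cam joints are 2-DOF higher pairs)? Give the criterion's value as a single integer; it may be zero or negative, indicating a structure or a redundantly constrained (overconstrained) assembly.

ground; <1,0,0>
#1 <2,0,0>
#2 <3,0,0>
C:1↔2 J2 <3,0,1>
#3 <4,0,1>
P:0↔3 J1 <4,1,1>
PS:1↔0 J2 <4,1,2>
#4 <5,1,2>
P:0↔4 J1 <5,2,2>
C:3↔2 J2 <5,2,3>
#5 <6,2,3>
#6 <7,2,3>
C:6↔5 J2 <7,2,4>
PS:2↔6 J2 <7,2,5>
C:6↔0 J2 <7,2,6>
P:5↔1 J1 <7,3,6>
3×6 − 2×3 − 1×6 = 6

M = 6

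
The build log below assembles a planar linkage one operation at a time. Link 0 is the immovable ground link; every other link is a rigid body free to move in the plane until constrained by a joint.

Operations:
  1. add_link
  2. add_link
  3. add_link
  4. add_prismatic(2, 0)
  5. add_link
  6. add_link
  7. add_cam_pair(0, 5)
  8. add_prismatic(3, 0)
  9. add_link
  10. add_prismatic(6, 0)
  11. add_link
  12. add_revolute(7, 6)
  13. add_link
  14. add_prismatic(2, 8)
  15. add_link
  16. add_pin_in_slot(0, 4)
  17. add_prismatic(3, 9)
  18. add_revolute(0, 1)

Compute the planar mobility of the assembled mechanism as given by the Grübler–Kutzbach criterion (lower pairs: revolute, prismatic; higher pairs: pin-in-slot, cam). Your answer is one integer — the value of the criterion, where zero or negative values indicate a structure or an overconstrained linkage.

L=1 J1=0 J2=0
add link → L=2 J1=0 J2=0
add link → L=3 J1=0 J2=0
add link → L=4 J1=0 J2=0
P@2,0 dof=1 J1 → L=4 J1=1 J2=0
add link → L=5 J1=1 J2=0
add link → L=6 J1=1 J2=0
C@0,5 dof=2 J2 → L=6 J1=1 J2=1
P@3,0 dof=1 J1 → L=6 J1=2 J2=1
add link → L=7 J1=2 J2=1
P@6,0 dof=1 J1 → L=7 J1=3 J2=1
add link → L=8 J1=3 J2=1
R@7,6 dof=1 J1 → L=8 J1=4 J2=1
add link → L=9 J1=4 J2=1
P@2,8 dof=1 J1 → L=9 J1=5 J2=1
add link → L=10 J1=5 J2=1
PS@0,4 dof=2 J2 → L=10 J1=5 J2=2
P@3,9 dof=1 J1 → L=10 J1=6 J2=2
R@0,1 dof=1 J1 → L=10 J1=7 J2=2
M=3(L−1)−2J1−J2=3·9−2·7−2=11

M = 11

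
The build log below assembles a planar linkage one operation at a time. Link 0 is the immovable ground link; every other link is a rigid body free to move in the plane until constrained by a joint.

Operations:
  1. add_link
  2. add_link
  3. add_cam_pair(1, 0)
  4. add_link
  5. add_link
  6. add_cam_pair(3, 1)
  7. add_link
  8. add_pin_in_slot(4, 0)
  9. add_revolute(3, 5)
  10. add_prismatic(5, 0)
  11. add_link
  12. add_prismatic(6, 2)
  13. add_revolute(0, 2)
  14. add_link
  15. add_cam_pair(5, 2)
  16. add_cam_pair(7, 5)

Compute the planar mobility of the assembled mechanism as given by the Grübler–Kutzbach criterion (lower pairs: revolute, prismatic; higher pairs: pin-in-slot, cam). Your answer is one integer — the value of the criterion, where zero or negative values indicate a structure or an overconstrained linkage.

M = 8

L=1 J1=0 J2=0
add link → L=2 J1=0 J2=0
add link → L=3 J1=0 J2=0
C@1,0 dof=2 J2 → L=3 J1=0 J2=1
add link → L=4 J1=0 J2=1
add link → L=5 J1=0 J2=1
C@3,1 dof=2 J2 → L=5 J1=0 J2=2
add link → L=6 J1=0 J2=2
PS@4,0 dof=2 J2 → L=6 J1=0 J2=3
R@3,5 dof=1 J1 → L=6 J1=1 J2=3
P@5,0 dof=1 J1 → L=6 J1=2 J2=3
add link → L=7 J1=2 J2=3
P@6,2 dof=1 J1 → L=7 J1=3 J2=3
R@0,2 dof=1 J1 → L=7 J1=4 J2=3
add link → L=8 J1=4 J2=3
C@5,2 dof=2 J2 → L=8 J1=4 J2=4
C@7,5 dof=2 J2 → L=8 J1=4 J2=5
M=3(L−1)−2J1−J2=3·7−2·4−5=8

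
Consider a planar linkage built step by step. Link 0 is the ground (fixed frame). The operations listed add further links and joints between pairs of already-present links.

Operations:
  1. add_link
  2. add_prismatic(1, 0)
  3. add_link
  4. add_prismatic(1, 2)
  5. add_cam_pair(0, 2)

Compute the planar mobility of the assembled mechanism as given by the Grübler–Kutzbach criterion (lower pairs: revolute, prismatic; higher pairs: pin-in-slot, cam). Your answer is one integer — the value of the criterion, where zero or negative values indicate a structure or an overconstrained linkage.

M = 1

[1;0;0] (link 0 is ground)
L+ [2;0;0]
P(1,0)∈J1 [2;1;0]
L+ [3;1;0]
P(1,2)∈J1 [3;2;0]
C(0,2)∈J2 [3;2;1]
mobility = 6 − 4 − 1 = 1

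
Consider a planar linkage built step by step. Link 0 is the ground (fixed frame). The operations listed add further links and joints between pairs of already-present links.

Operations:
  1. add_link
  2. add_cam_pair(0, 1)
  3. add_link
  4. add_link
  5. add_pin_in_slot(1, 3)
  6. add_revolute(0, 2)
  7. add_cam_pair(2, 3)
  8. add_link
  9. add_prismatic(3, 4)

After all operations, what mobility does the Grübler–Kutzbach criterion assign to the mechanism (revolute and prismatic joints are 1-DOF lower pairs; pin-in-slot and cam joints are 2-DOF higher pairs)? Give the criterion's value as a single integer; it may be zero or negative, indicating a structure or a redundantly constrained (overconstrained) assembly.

L=1 J1=0 J2=0
add link → L=2 J1=0 J2=0
C@0,1 dof=2 J2 → L=2 J1=0 J2=1
add link → L=3 J1=0 J2=1
add link → L=4 J1=0 J2=1
PS@1,3 dof=2 J2 → L=4 J1=0 J2=2
R@0,2 dof=1 J1 → L=4 J1=1 J2=2
C@2,3 dof=2 J2 → L=4 J1=1 J2=3
add link → L=5 J1=1 J2=3
P@3,4 dof=1 J1 → L=5 J1=2 J2=3
M=3(L−1)−2J1−J2=3·4−2·2−3=5

M = 5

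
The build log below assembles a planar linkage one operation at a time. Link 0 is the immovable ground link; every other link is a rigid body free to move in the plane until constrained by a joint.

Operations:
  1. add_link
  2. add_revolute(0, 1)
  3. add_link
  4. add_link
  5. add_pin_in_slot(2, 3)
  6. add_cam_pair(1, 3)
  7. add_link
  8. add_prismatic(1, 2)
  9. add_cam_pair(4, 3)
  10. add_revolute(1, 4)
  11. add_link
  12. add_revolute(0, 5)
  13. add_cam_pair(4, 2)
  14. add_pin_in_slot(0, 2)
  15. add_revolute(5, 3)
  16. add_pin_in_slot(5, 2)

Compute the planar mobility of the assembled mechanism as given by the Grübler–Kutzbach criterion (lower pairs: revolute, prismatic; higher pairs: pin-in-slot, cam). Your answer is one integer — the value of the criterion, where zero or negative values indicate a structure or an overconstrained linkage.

M = -1

link 0 = ground. State L|J1|J2 = 1|0|0
+link1  2|0|0
R(0,1) f=1→J1  2|1|0
+link2  3|1|0
+link3  4|1|0
PS(2,3) f=2→J2  4|1|1
C(1,3) f=2→J2  4|1|2
+link4  5|1|2
P(1,2) f=1→J1  5|2|2
C(4,3) f=2→J2  5|2|3
R(1,4) f=1→J1  5|3|3
+link5  6|3|3
R(0,5) f=1→J1  6|4|3
C(4,2) f=2→J2  6|4|4
PS(0,2) f=2→J2  6|4|5
R(5,3) f=1→J1  6|5|5
PS(5,2) f=2→J2  6|5|6
M = 3(6−1)−2·5−6 = 15−10−6 = -1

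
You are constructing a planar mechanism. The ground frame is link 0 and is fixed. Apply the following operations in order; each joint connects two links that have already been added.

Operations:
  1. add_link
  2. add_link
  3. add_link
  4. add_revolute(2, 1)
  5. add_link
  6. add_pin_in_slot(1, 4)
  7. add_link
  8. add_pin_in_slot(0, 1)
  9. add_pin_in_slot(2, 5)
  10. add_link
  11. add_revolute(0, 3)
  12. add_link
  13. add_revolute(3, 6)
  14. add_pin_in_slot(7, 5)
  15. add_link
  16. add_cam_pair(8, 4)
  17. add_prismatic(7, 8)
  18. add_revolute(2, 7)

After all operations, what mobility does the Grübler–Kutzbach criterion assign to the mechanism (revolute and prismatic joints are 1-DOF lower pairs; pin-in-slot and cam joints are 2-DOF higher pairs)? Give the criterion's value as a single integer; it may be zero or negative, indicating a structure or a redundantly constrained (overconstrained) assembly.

(L,J1,J2)=(1,0,0); link0 fixed
link1: (2,0,0)
link2: (3,0,0)
link3: (4,0,0)
R 2-1 [J1]: (4,1,0)
link4: (5,1,0)
PS 1-4 [J2]: (5,1,1)
link5: (6,1,1)
PS 0-1 [J2]: (6,1,2)
PS 2-5 [J2]: (6,1,3)
link6: (7,1,3)
R 0-3 [J1]: (7,2,3)
link7: (8,2,3)
R 3-6 [J1]: (8,3,3)
PS 7-5 [J2]: (8,3,4)
link8: (9,3,4)
C 8-4 [J2]: (9,3,5)
P 7-8 [J1]: (9,4,5)
R 2-7 [J1]: (9,5,5)
Grübler: 3·8 − 2·5 − 5 = 9

M = 9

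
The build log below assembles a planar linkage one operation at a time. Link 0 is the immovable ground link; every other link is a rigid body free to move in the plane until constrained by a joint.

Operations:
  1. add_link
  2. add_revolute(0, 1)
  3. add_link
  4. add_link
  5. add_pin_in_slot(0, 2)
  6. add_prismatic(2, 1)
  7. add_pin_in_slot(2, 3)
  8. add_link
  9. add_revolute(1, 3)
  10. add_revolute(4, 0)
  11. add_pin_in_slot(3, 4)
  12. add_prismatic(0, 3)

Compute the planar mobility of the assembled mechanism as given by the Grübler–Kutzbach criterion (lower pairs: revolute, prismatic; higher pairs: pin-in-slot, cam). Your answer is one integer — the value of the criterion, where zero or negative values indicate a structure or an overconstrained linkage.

[1;0;0] (link 0 is ground)
L+ [2;0;0]
R(0,1)∈J1 [2;1;0]
L+ [3;1;0]
L+ [4;1;0]
PS(0,2)∈J2 [4;1;1]
P(2,1)∈J1 [4;2;1]
PS(2,3)∈J2 [4;2;2]
L+ [5;2;2]
R(1,3)∈J1 [5;3;2]
R(4,0)∈J1 [5;4;2]
PS(3,4)∈J2 [5;4;3]
P(0,3)∈J1 [5;5;3]
mobility = 12 − 10 − 3 = -1

M = -1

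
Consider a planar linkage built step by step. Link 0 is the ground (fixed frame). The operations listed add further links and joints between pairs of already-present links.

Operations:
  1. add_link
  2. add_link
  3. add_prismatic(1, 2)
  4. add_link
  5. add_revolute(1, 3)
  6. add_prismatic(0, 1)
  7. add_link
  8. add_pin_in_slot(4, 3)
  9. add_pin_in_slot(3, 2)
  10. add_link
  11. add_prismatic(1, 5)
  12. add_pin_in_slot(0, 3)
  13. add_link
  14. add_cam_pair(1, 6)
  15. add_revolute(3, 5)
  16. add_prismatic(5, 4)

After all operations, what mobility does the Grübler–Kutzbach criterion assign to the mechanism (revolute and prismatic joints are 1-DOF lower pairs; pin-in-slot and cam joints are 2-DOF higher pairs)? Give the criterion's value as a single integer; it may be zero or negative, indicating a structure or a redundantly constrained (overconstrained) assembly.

M = 2

L=1 J1=0 J2=0
add link → L=2 J1=0 J2=0
add link → L=3 J1=0 J2=0
P@1,2 dof=1 J1 → L=3 J1=1 J2=0
add link → L=4 J1=1 J2=0
R@1,3 dof=1 J1 → L=4 J1=2 J2=0
P@0,1 dof=1 J1 → L=4 J1=3 J2=0
add link → L=5 J1=3 J2=0
PS@4,3 dof=2 J2 → L=5 J1=3 J2=1
PS@3,2 dof=2 J2 → L=5 J1=3 J2=2
add link → L=6 J1=3 J2=2
P@1,5 dof=1 J1 → L=6 J1=4 J2=2
PS@0,3 dof=2 J2 → L=6 J1=4 J2=3
add link → L=7 J1=4 J2=3
C@1,6 dof=2 J2 → L=7 J1=4 J2=4
R@3,5 dof=1 J1 → L=7 J1=5 J2=4
P@5,4 dof=1 J1 → L=7 J1=6 J2=4
M=3(L−1)−2J1−J2=3·6−2·6−4=2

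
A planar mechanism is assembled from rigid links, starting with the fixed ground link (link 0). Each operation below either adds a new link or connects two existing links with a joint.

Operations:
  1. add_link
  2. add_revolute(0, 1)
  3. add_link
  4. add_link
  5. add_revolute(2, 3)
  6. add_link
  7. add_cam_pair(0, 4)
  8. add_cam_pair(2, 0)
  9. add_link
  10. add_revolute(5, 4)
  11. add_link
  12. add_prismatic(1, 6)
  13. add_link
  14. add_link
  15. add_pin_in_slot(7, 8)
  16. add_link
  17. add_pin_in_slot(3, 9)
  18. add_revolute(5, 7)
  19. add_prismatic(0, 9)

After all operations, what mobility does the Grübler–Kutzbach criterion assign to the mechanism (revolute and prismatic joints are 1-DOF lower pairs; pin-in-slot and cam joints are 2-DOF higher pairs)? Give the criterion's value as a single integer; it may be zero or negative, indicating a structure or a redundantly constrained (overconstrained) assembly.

link 0 = ground. State L|J1|J2 = 1|0|0
+link1  2|0|0
R(0,1) f=1→J1  2|1|0
+link2  3|1|0
+link3  4|1|0
R(2,3) f=1→J1  4|2|0
+link4  5|2|0
C(0,4) f=2→J2  5|2|1
C(2,0) f=2→J2  5|2|2
+link5  6|2|2
R(5,4) f=1→J1  6|3|2
+link6  7|3|2
P(1,6) f=1→J1  7|4|2
+link7  8|4|2
+link8  9|4|2
PS(7,8) f=2→J2  9|4|3
+link9  10|4|3
PS(3,9) f=2→J2  10|4|4
R(5,7) f=1→J1  10|5|4
P(0,9) f=1→J1  10|6|4
M = 3(10−1)−2·6−4 = 27−12−4 = 11

M = 11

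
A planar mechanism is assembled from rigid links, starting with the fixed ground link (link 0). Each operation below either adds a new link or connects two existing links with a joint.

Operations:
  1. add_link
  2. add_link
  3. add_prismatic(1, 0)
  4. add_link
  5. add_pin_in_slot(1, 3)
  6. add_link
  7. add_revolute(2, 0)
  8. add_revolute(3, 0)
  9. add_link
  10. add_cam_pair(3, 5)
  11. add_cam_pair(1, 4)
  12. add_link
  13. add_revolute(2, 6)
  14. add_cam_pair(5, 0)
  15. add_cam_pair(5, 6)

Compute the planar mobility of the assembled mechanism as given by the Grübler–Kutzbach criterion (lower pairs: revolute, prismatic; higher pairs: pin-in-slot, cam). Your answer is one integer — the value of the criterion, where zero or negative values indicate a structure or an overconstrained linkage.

[1;0;0] (link 0 is ground)
L+ [2;0;0]
L+ [3;0;0]
P(1,0)∈J1 [3;1;0]
L+ [4;1;0]
PS(1,3)∈J2 [4;1;1]
L+ [5;1;1]
R(2,0)∈J1 [5;2;1]
R(3,0)∈J1 [5;3;1]
L+ [6;3;1]
C(3,5)∈J2 [6;3;2]
C(1,4)∈J2 [6;3;3]
L+ [7;3;3]
R(2,6)∈J1 [7;4;3]
C(5,0)∈J2 [7;4;4]
C(5,6)∈J2 [7;4;5]
mobility = 18 − 8 − 5 = 5

M = 5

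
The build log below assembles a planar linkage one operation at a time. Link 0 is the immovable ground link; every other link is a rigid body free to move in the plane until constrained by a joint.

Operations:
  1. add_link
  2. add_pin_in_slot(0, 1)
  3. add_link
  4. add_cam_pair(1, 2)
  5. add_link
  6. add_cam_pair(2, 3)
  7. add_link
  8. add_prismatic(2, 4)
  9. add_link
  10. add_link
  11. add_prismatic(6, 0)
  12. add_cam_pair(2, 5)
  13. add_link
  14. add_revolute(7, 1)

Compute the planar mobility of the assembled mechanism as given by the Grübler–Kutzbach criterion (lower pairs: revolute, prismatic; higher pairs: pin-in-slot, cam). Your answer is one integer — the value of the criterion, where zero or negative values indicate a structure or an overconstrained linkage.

M = 11

ground; <1,0,0>
#1 <2,0,0>
PS:0↔1 J2 <2,0,1>
#2 <3,0,1>
C:1↔2 J2 <3,0,2>
#3 <4,0,2>
C:2↔3 J2 <4,0,3>
#4 <5,0,3>
P:2↔4 J1 <5,1,3>
#5 <6,1,3>
#6 <7,1,3>
P:6↔0 J1 <7,2,3>
C:2↔5 J2 <7,2,4>
#7 <8,2,4>
R:7↔1 J1 <8,3,4>
3×7 − 2×3 − 1×4 = 11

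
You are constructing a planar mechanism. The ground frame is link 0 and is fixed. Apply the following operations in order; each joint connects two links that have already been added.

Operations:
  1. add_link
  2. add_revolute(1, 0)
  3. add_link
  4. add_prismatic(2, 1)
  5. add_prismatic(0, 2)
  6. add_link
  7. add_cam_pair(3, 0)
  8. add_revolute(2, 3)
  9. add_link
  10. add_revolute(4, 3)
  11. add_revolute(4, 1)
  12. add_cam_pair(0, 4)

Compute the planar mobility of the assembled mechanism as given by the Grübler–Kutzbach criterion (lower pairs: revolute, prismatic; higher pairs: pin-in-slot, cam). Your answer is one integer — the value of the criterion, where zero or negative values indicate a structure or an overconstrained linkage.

M = -2

ground; <1,0,0>
#1 <2,0,0>
R:1↔0 J1 <2,1,0>
#2 <3,1,0>
P:2↔1 J1 <3,2,0>
P:0↔2 J1 <3,3,0>
#3 <4,3,0>
C:3↔0 J2 <4,3,1>
R:2↔3 J1 <4,4,1>
#4 <5,4,1>
R:4↔3 J1 <5,5,1>
R:4↔1 J1 <5,6,1>
C:0↔4 J2 <5,6,2>
3×4 − 2×6 − 1×2 = -2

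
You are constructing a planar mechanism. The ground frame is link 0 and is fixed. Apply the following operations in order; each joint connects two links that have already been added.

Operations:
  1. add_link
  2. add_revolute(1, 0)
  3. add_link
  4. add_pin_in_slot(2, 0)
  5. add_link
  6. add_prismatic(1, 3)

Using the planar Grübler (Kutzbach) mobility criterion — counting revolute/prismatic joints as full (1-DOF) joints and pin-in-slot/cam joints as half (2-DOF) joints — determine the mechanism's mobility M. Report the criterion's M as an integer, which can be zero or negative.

[1;0;0] (link 0 is ground)
L+ [2;0;0]
R(1,0)∈J1 [2;1;0]
L+ [3;1;0]
PS(2,0)∈J2 [3;1;1]
L+ [4;1;1]
P(1,3)∈J1 [4;2;1]
mobility = 9 − 4 − 1 = 4

M = 4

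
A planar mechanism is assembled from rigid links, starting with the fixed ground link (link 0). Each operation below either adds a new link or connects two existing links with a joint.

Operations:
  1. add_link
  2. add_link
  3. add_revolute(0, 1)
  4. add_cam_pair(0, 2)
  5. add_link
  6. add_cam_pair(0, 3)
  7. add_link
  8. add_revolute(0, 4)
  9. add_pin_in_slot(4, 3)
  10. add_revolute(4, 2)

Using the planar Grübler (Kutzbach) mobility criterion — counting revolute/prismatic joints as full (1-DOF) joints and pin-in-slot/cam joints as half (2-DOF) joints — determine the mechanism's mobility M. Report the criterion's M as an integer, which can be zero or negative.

M = 3

L=1 J1=0 J2=0
add link → L=2 J1=0 J2=0
add link → L=3 J1=0 J2=0
R@0,1 dof=1 J1 → L=3 J1=1 J2=0
C@0,2 dof=2 J2 → L=3 J1=1 J2=1
add link → L=4 J1=1 J2=1
C@0,3 dof=2 J2 → L=4 J1=1 J2=2
add link → L=5 J1=1 J2=2
R@0,4 dof=1 J1 → L=5 J1=2 J2=2
PS@4,3 dof=2 J2 → L=5 J1=2 J2=3
R@4,2 dof=1 J1 → L=5 J1=3 J2=3
M=3(L−1)−2J1−J2=3·4−2·3−3=3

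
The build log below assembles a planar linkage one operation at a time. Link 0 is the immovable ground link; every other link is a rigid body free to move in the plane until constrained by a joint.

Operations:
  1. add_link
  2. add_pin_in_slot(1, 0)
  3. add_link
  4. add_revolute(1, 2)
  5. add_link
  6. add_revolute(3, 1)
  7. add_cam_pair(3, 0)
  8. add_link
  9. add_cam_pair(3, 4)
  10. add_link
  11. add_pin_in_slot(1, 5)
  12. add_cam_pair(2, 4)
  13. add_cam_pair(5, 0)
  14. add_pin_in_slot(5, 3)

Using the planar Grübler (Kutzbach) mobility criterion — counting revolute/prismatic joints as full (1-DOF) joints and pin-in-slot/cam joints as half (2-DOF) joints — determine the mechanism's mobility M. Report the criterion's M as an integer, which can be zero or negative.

L=1 J1=0 J2=0
add link → L=2 J1=0 J2=0
PS@1,0 dof=2 J2 → L=2 J1=0 J2=1
add link → L=3 J1=0 J2=1
R@1,2 dof=1 J1 → L=3 J1=1 J2=1
add link → L=4 J1=1 J2=1
R@3,1 dof=1 J1 → L=4 J1=2 J2=1
C@3,0 dof=2 J2 → L=4 J1=2 J2=2
add link → L=5 J1=2 J2=2
C@3,4 dof=2 J2 → L=5 J1=2 J2=3
add link → L=6 J1=2 J2=3
PS@1,5 dof=2 J2 → L=6 J1=2 J2=4
C@2,4 dof=2 J2 → L=6 J1=2 J2=5
C@5,0 dof=2 J2 → L=6 J1=2 J2=6
PS@5,3 dof=2 J2 → L=6 J1=2 J2=7
M=3(L−1)−2J1−J2=3·5−2·2−7=4

M = 4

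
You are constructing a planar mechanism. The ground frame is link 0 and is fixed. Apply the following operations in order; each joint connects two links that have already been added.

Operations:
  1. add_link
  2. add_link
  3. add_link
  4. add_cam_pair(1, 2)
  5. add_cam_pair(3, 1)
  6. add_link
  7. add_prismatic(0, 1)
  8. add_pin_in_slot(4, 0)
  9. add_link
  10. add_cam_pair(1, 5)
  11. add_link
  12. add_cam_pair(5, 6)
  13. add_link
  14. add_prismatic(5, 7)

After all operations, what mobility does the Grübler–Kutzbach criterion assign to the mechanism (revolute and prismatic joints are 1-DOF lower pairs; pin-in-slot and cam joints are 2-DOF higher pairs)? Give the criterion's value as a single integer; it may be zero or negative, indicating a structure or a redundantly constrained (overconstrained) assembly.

[1;0;0] (link 0 is ground)
L+ [2;0;0]
L+ [3;0;0]
L+ [4;0;0]
C(1,2)∈J2 [4;0;1]
C(3,1)∈J2 [4;0;2]
L+ [5;0;2]
P(0,1)∈J1 [5;1;2]
PS(4,0)∈J2 [5;1;3]
L+ [6;1;3]
C(1,5)∈J2 [6;1;4]
L+ [7;1;4]
C(5,6)∈J2 [7;1;5]
L+ [8;1;5]
P(5,7)∈J1 [8;2;5]
mobility = 21 − 4 − 5 = 12

M = 12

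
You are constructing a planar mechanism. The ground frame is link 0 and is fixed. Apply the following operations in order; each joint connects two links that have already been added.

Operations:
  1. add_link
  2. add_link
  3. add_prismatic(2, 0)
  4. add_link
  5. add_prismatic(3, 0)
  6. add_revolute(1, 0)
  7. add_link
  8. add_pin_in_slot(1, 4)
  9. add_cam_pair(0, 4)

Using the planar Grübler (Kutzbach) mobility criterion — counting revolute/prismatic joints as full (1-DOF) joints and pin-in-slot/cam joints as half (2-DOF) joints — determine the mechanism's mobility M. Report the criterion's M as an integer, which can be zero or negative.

M = 4

ground; <1,0,0>
#1 <2,0,0>
#2 <3,0,0>
P:2↔0 J1 <3,1,0>
#3 <4,1,0>
P:3↔0 J1 <4,2,0>
R:1↔0 J1 <4,3,0>
#4 <5,3,0>
PS:1↔4 J2 <5,3,1>
C:0↔4 J2 <5,3,2>
3×4 − 2×3 − 1×2 = 4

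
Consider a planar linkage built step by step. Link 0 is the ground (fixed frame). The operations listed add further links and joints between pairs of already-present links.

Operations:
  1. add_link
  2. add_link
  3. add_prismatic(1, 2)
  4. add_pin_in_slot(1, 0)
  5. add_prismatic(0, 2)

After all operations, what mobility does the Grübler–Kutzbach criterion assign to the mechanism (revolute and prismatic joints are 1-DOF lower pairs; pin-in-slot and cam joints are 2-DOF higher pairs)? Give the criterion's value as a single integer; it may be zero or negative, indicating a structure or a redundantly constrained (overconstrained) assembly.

link 0 = ground. State L|J1|J2 = 1|0|0
+link1  2|0|0
+link2  3|0|0
P(1,2) f=1→J1  3|1|0
PS(1,0) f=2→J2  3|1|1
P(0,2) f=1→J1  3|2|1
M = 3(3−1)−2·2−1 = 6−4−1 = 1

M = 1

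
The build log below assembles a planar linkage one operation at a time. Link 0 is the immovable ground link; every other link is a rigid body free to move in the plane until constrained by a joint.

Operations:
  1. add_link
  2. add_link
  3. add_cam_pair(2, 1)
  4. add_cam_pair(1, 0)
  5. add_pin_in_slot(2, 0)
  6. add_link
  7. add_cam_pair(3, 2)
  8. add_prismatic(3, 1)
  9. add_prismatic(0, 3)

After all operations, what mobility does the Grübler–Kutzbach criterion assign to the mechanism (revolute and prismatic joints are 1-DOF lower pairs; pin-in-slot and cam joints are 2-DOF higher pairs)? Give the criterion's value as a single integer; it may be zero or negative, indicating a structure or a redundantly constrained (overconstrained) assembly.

(L,J1,J2)=(1,0,0); link0 fixed
link1: (2,0,0)
link2: (3,0,0)
C 2-1 [J2]: (3,0,1)
C 1-0 [J2]: (3,0,2)
PS 2-0 [J2]: (3,0,3)
link3: (4,0,3)
C 3-2 [J2]: (4,0,4)
P 3-1 [J1]: (4,1,4)
P 0-3 [J1]: (4,2,4)
Grübler: 3·3 − 2·2 − 4 = 1

M = 1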